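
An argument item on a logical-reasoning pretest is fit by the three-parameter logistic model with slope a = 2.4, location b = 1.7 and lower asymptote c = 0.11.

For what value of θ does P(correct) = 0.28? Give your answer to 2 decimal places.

P(θ) = c + (1 − c) · 1 / (1 + exp(−a(θ − b)))
Remove guessing floor: (0.28 − 0.11)/(1 − 0.11) = 0.1910
logit = ln(0.1910/0.8090) = -1.4435
θ = b + logit/(a) = 1.7 + (-1.4435)/2.4000 = 1.0986

1.10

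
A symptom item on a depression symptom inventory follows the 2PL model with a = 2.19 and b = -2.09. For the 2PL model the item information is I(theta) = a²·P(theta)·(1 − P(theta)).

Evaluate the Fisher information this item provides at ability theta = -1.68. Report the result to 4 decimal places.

0.9865

P = 1/(1+e^{-0.8979}) = 0.7105
P(1−P) = 0.7105 × 0.2895 = 0.2057
I = a² × P(1−P) = 2.19² × 0.2057 = 0.98647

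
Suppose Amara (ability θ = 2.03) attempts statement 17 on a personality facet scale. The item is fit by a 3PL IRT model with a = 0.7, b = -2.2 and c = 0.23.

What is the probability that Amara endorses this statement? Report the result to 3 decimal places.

0.962

P(θ) = c + (1 − c) · 1 / (1 + exp(−a(θ − b)))
Exponent: 0.7 × (2.03 − (-2.2)) = 2.9610
1/(1 + e^{-2.9610}) = 0.9508
P = 0.23 + 0.77 × 0.9508 = 0.9621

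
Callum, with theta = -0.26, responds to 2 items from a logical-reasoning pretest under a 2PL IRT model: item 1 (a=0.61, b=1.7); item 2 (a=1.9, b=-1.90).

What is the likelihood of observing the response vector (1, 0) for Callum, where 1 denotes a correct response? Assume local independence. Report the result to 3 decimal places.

0.010

P(theta) = 1 / (1 + exp(−a(theta − b)))
P_1 = 1/(1+e^{1.1956}) = 0.2323
P_2 = 1/(1+e^{-3.1160}) = 0.9575
L = P_1 × (1−P_2) = 0.2323 × 0.0425 = 0.00986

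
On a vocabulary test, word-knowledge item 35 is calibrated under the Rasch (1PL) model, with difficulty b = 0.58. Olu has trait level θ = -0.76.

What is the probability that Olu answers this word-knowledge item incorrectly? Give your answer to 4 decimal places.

0.7925

P(θ) = 1 / (1 + exp(−(θ − b)))
Exponent: (-0.76 − 0.58) = -1.3400
1/(1 + e^{1.3400}) = 0.2075
P = 0.2075
P(incorrect) = 1 − 0.2075 = 0.7925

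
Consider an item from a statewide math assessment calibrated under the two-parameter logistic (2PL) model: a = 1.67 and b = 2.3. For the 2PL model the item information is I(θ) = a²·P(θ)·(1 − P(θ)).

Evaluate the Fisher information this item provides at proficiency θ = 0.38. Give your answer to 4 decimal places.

P = 1/(1+e^{3.2064}) = 0.0389
P(1−P) = 0.0389 × 0.9611 = 0.0374
I = a² × P(1−P) = 1.67² × 0.0374 = 0.10433

0.1043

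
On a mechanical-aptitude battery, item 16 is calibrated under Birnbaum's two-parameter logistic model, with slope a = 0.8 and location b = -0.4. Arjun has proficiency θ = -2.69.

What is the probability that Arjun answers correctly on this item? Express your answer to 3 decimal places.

P(θ) = 1 / (1 + exp(−a(θ − b)))
Exponent: 0.8 × (-2.69 − (-0.4)) = -1.8320
1/(1 + e^{1.8320}) = 0.1380

0.138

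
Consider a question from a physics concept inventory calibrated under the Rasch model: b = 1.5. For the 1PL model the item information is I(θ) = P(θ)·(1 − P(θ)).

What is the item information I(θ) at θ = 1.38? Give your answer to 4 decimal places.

P = 1/(1+e^{0.1200}) = 0.4700
P(1−P) = 0.4700 × 0.5300 = 0.2491
I = P(1−P) = 0.24910

0.2491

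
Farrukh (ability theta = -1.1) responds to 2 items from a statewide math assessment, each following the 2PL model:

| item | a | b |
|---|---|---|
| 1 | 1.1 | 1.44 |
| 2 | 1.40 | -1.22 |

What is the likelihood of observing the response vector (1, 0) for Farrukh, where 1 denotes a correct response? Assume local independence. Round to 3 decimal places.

P(theta) = 1 / (1 + exp(−a(theta − b)))
P_1 = 1/(1+e^{2.7940}) = 0.0576
P_2 = 1/(1+e^{-0.1680}) = 0.5419
L = P_1 × (1−P_2) = 0.0576 × 0.4581 = 0.02641

0.026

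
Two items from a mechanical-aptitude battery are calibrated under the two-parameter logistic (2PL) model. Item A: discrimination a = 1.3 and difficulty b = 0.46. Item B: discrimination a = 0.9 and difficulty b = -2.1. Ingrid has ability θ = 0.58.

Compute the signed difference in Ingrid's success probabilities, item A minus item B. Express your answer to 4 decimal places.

P(θ) = 1 / (1 + exp(−a(θ − b)))
P_A = 0.5389
P_B = 0.9177
P_A − P_B = -0.3788

-0.3788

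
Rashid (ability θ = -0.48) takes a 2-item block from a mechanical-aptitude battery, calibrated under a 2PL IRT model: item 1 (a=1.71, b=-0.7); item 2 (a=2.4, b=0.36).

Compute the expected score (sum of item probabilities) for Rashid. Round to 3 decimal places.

0.710

P(θ) = 1 / (1 + exp(−a(θ − b)))
P_1 = 1/(1+e^{-0.3762}) = 0.5930
P_2 = 1/(1+e^{2.0160}) = 0.1175
E[score] = 0.5930 + 0.1175 = 0.7105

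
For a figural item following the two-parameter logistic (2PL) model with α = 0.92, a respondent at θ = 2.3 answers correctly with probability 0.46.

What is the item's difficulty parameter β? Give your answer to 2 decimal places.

2.47

P(θ) = 1 / (1 + exp(−α(θ − β)))
logit(0.46) = ln(0.46/0.54) = -0.1603
β = θ − logit/(α) = 2.3 − (-0.1603)/0.9200 = 2.4743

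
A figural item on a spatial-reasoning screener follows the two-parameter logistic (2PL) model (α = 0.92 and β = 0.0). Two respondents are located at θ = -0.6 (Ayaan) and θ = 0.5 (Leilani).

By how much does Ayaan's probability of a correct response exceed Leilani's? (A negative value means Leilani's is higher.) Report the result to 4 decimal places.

P(θ) = 1 / (1 + exp(−α(θ − β)))
P(Ayaan) = 0.3654  [exponent -0.5520]
P(Leilani) = 0.6130  [exponent 0.4600]
Difference = 0.3654 − 0.6130 = -0.2476

-0.2476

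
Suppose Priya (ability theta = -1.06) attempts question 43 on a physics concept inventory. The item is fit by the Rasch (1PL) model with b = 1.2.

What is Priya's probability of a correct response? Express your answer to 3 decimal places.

P(theta) = 1 / (1 + exp(−(theta − b)))
Exponent: (-1.06 − 1.2) = -2.2600
1/(1 + e^{2.2600}) = 0.0945
P = 0.0945

0.094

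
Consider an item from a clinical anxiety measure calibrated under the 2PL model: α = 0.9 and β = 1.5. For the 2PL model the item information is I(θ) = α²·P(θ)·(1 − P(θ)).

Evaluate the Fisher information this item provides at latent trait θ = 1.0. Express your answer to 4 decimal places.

P = 1/(1+e^{0.4500}) = 0.3894
P(1−P) = 0.3894 × 0.6106 = 0.2378
I = α² × P(1−P) = 0.9² × 0.2378 = 0.19258

0.1926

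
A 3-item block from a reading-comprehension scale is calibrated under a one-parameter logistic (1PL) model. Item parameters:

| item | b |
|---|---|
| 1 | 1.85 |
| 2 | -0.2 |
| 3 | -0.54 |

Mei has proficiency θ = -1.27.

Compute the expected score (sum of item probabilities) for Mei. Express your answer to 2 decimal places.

0.62

P(θ) = 1 / (1 + exp(−(θ − b)))
P_1 = 1/(1+e^{3.1200}) = 0.0423
P_2 = 1/(1+e^{1.0700}) = 0.2554
P_3 = 1/(1+e^{0.7300}) = 0.3252
E[score] = 0.0423 + 0.2554 + 0.3252 = 0.6229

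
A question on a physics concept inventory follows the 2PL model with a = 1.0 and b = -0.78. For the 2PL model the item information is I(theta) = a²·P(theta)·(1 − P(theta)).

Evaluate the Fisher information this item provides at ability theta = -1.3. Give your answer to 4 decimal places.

0.2338

P = 1/(1+e^{0.5200}) = 0.3729
P(1−P) = 0.3729 × 0.6271 = 0.2338
I = a² × P(1−P) = 1.0² × 0.2338 = 0.23383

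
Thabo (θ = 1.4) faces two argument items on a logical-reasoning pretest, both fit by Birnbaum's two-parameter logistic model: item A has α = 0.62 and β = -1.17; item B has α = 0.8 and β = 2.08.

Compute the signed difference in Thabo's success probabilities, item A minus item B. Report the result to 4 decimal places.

P(θ) = 1 / (1 + exp(−α(θ − β)))
P_A = 0.8311
P_B = 0.3673
P_A − P_B = 0.4638

0.4638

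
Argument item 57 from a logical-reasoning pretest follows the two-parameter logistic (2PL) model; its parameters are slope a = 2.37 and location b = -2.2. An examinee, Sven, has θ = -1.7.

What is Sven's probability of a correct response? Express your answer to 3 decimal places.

0.766

P(θ) = 1 / (1 + exp(−a(θ − b)))
Exponent: 2.37 × (-1.7 − (-2.2)) = 1.1850
1/(1 + e^{-1.1850}) = 0.7658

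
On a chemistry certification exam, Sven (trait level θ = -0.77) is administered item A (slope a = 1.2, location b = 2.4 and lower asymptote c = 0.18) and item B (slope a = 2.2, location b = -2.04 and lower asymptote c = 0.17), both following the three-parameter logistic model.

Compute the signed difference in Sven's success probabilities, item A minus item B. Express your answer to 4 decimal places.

P(θ) = c + (1 − c) · 1 / (1 + exp(−a(θ − b)))
P_A = 0.1979
P_B = 0.9522
P_A − P_B = -0.7543

-0.7543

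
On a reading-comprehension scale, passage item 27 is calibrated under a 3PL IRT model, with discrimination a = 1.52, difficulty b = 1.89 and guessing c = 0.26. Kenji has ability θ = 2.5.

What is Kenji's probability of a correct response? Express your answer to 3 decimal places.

0.790

P(θ) = c + (1 − c) · 1 / (1 + exp(−a(θ − b)))
Exponent: 1.52 × (2.5 − 1.89) = 0.9272
1/(1 + e^{-0.9272}) = 0.7165
P = 0.26 + 0.74 × 0.7165 = 0.7902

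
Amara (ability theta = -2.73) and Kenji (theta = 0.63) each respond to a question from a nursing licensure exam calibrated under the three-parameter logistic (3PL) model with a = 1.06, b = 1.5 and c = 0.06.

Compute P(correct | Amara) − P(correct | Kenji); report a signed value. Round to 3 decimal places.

-0.257

P(theta) = c + (1 − c) · 1 / (1 + exp(−a(theta − b)))
P(Amara) = 0.0705  [exponent -4.4838]
P(Kenji) = 0.3274  [exponent -0.9222]
Difference = 0.0705 − 0.3274 = -0.2569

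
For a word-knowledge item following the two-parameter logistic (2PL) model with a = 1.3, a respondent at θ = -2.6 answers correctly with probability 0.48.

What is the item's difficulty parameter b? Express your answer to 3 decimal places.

-2.538

P(θ) = 1 / (1 + exp(−a(θ − b)))
logit(0.48) = ln(0.48/0.52) = -0.0800
b = θ − logit/(a) = -2.6 − (-0.0800)/1.3000 = -2.5384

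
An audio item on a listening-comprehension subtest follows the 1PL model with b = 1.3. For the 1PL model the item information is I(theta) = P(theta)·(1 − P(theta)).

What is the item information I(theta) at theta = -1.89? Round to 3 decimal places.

0.038

P = 1/(1+e^{3.1900}) = 0.0395
P(1−P) = 0.0395 × 0.9605 = 0.0380
I = P(1−P) = 0.03798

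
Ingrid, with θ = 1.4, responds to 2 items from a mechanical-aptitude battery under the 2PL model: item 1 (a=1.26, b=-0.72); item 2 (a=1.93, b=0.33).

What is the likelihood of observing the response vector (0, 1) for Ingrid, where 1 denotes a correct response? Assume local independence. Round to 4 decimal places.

P(θ) = 1 / (1 + exp(−a(θ − b)))
P_1 = 1/(1+e^{-2.6712}) = 0.9353
P_2 = 1/(1+e^{-2.0651}) = 0.8875
L = (1−P_1) × P_2 = 0.0647 × 0.8875 = 0.05741

0.0574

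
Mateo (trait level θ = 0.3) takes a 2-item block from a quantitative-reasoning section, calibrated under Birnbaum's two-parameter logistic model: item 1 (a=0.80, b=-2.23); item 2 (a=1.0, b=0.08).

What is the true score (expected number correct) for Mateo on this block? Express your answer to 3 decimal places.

P(θ) = 1 / (1 + exp(−a(θ − b)))
P_1 = 1/(1+e^{-2.0240}) = 0.8833
P_2 = 1/(1+e^{-0.2200}) = 0.5548
E[score] = 0.8833 + 0.5548 = 1.4381

1.438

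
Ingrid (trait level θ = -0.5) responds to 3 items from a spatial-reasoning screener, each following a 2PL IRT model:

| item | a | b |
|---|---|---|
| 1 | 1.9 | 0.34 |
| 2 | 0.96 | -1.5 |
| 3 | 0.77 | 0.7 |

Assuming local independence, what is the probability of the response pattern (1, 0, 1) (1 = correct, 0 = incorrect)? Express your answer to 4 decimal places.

P(θ) = 1 / (1 + exp(−a(θ − b)))
P_1 = 1/(1+e^{1.5960}) = 0.1685
P_2 = 1/(1+e^{-0.9600}) = 0.7231
P_3 = 1/(1+e^{0.9240}) = 0.2841
L = P_1 × (1−P_2) × P_3 = 0.1685 × 0.2769 × 0.2841 = 0.01326

0.0133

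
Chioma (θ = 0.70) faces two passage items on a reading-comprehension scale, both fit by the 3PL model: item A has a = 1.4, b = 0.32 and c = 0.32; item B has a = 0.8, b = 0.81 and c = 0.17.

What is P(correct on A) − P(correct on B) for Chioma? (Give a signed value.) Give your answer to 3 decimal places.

0.182

P(θ) = c + (1 − c) · 1 / (1 + exp(−a(θ − b)))
P_A = 0.7484
P_B = 0.5668
P_A − P_B = 0.1816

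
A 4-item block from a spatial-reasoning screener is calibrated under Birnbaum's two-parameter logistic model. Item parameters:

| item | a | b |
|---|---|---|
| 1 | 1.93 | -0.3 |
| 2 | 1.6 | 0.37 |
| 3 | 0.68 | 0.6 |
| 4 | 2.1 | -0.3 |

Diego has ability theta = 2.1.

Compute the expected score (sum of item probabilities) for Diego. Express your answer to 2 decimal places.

3.66

P(theta) = 1 / (1 + exp(−a(theta − b)))
P_1 = 1/(1+e^{-4.6320}) = 0.9904
P_2 = 1/(1+e^{-2.7680}) = 0.9409
P_3 = 1/(1+e^{-1.0200}) = 0.7350
P_4 = 1/(1+e^{-5.0400}) = 0.9936
E[score] = 0.9904 + 0.9409 + 0.7350 + 0.9936 = 3.6598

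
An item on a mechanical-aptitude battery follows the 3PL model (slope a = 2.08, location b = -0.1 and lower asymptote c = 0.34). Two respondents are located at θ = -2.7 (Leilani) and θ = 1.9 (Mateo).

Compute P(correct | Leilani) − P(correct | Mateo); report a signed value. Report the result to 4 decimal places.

-0.6469

P(θ) = c + (1 − c) · 1 / (1 + exp(−a(θ − b)))
P(Leilani) = 0.3429  [exponent -5.4080]
P(Mateo) = 0.9899  [exponent 4.1600]
Difference = 0.3429 − 0.9899 = -0.6469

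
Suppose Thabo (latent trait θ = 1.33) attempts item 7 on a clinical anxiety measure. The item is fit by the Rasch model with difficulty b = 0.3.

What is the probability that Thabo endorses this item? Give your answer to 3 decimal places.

P(θ) = 1 / (1 + exp(−(θ − b)))
Exponent: (1.33 − 0.3) = 1.0300
1/(1 + e^{-1.0300}) = 0.7369
P = 0.7369

0.737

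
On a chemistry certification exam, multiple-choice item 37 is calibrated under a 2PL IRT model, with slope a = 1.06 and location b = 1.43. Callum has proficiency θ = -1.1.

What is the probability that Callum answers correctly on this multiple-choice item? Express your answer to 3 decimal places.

0.064

P(θ) = 1 / (1 + exp(−a(θ − b)))
Exponent: 1.06 × (-1.1 − 1.43) = -2.6818
1/(1 + e^{2.6818}) = 0.0641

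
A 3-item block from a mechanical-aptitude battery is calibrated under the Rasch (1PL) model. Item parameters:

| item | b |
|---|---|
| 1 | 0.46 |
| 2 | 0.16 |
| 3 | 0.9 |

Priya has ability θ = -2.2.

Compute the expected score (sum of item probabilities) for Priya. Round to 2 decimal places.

0.19

P(θ) = 1 / (1 + exp(−(θ − b)))
P_1 = 1/(1+e^{2.6600}) = 0.0654
P_2 = 1/(1+e^{2.3600}) = 0.0863
P_3 = 1/(1+e^{3.1000}) = 0.0431
E[score] = 0.0654 + 0.0863 + 0.0431 = 0.1948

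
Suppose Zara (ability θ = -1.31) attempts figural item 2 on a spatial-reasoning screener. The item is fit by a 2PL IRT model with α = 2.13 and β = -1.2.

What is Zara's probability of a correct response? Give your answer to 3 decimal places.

P(θ) = 1 / (1 + exp(−α(θ − β)))
Exponent: 2.13 × (-1.31 − (-1.2)) = -0.2343
1/(1 + e^{0.2343}) = 0.4417

0.442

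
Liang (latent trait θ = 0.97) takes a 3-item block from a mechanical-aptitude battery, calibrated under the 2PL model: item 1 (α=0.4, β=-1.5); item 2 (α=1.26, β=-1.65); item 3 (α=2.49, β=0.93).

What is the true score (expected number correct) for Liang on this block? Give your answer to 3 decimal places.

P(θ) = 1 / (1 + exp(−α(θ − β)))
P_1 = 1/(1+e^{-0.9880}) = 0.7287
P_2 = 1/(1+e^{-3.3012}) = 0.9645
P_3 = 1/(1+e^{-0.0996}) = 0.5249
E[score] = 0.7287 + 0.9645 + 0.5249 = 2.2180

2.218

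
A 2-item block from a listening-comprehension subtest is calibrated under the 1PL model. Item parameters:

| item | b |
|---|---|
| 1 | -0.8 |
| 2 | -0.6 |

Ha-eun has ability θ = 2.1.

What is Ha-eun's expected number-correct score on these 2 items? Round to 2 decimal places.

1.88

P(θ) = 1 / (1 + exp(−(θ − b)))
P_1 = 1/(1+e^{-2.9000}) = 0.9478
P_2 = 1/(1+e^{-2.7000}) = 0.9370
E[score] = 0.9478 + 0.9370 = 1.8849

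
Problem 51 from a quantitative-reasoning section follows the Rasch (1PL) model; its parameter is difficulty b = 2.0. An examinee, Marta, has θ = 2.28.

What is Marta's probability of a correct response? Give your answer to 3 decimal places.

P(θ) = 1 / (1 + exp(−(θ − b)))
Exponent: (2.28 − 2.0) = 0.2800
1/(1 + e^{-0.2800}) = 0.5695
P = 0.5695

0.570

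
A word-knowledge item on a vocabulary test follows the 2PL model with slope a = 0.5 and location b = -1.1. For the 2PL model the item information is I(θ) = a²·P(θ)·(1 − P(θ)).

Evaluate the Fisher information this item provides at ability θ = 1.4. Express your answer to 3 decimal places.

0.043

P = 1/(1+e^{-1.2500}) = 0.7773
P(1−P) = 0.7773 × 0.2227 = 0.1731
I = a² × P(1−P) = 0.5² × 0.1731 = 0.04328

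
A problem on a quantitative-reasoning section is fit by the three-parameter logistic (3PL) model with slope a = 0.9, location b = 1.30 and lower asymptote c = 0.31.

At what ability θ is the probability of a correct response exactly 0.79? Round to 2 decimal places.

P(θ) = c + (1 − c) · 1 / (1 + exp(−a(θ − b)))
Remove guessing floor: (0.79 − 0.31)/(1 − 0.31) = 0.6957
logit = ln(0.6957/0.3043) = 0.8267
θ = b + logit/(a) = 1.30 + 0.8267/0.9000 = 2.2185

2.22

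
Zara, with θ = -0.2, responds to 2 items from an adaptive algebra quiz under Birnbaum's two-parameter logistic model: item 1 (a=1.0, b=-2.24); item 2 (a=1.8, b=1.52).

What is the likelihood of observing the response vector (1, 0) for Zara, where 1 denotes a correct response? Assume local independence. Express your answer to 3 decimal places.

0.847

P(θ) = 1 / (1 + exp(−a(θ − b)))
P_1 = 1/(1+e^{-2.0400}) = 0.8849
P_2 = 1/(1+e^{3.0960}) = 0.0433
L = P_1 × (1−P_2) = 0.8849 × 0.9567 = 0.84664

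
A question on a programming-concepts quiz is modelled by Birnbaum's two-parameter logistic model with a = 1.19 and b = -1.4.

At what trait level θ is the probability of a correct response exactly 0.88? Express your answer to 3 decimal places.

0.274

P(θ) = 1 / (1 + exp(−a(θ − b)))
logit = ln(0.8800/0.1200) = 1.9924
θ = b + logit/(a) = -1.4 + 1.9924/1.1900 = 0.2743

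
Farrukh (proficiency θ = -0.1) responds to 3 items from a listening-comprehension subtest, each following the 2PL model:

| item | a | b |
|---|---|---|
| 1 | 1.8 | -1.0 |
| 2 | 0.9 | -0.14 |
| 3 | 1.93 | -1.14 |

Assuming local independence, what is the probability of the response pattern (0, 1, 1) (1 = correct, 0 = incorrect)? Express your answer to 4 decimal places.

0.0741

P(θ) = 1 / (1 + exp(−a(θ − b)))
P_1 = 1/(1+e^{-1.6200}) = 0.8348
P_2 = 1/(1+e^{-0.0360}) = 0.5090
P_3 = 1/(1+e^{-2.0072}) = 0.8816
L = (1−P_1) × P_2 × P_3 = 0.1652 × 0.5090 × 0.8816 = 0.07413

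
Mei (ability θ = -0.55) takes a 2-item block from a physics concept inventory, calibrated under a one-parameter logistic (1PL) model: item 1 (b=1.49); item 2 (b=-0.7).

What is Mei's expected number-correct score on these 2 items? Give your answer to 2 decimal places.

0.65

P(θ) = 1 / (1 + exp(−(θ − b)))
P_1 = 1/(1+e^{2.0400}) = 0.1151
P_2 = 1/(1+e^{-0.1500}) = 0.5374
E[score] = 0.1151 + 0.5374 = 0.6525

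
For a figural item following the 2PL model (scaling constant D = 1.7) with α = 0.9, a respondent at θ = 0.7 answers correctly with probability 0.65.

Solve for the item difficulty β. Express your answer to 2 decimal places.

P(θ) = 1 / (1 + exp(−D·α(θ − β)))
logit(0.65) = ln(0.65/0.35) = 0.6190
β = θ − logit/(1.7·α) = 0.7 − 0.6190/1.5300 = 0.2954

0.30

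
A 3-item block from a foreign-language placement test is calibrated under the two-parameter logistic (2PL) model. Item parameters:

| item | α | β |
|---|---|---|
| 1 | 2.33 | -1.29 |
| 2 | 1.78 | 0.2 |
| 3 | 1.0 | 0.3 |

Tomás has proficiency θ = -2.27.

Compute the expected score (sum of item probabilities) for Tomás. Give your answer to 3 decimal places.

0.176

P(θ) = 1 / (1 + exp(−α(θ − β)))
P_1 = 1/(1+e^{2.2834}) = 0.0925
P_2 = 1/(1+e^{4.3966}) = 0.0122
P_3 = 1/(1+e^{2.5700}) = 0.0711
E[score] = 0.0925 + 0.0122 + 0.0711 = 0.1758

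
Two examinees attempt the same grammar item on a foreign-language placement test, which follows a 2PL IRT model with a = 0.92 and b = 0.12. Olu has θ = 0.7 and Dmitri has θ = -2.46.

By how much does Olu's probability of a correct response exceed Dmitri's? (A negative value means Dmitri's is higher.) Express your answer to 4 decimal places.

P(θ) = 1 / (1 + exp(−a(θ − b)))
P(Olu) = 0.6303  [exponent 0.5336]
P(Dmitri) = 0.0852  [exponent -2.3736]
Difference = 0.6303 − 0.0852 = 0.5451

0.5451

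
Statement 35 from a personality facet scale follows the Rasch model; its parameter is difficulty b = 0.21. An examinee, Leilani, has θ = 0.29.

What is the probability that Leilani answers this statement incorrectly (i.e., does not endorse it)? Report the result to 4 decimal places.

0.4800

P(θ) = 1 / (1 + exp(−(θ − b)))
Exponent: (0.29 − 0.21) = 0.0800
1/(1 + e^{-0.0800}) = 0.5200
P = 0.5200
P(incorrect) = 1 − 0.5200 = 0.4800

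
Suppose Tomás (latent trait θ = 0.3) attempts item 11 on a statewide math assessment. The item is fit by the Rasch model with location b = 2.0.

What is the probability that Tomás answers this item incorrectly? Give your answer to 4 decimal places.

0.8455

P(θ) = 1 / (1 + exp(−(θ − b)))
Exponent: (0.3 − 2.0) = -1.7000
1/(1 + e^{1.7000}) = 0.1545
P = 0.1545
P(incorrect) = 1 − 0.1545 = 0.8455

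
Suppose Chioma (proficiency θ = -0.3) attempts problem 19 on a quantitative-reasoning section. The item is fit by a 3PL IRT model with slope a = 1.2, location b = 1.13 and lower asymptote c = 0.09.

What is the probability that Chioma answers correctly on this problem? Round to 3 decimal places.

0.229

P(θ) = c + (1 − c) · 1 / (1 + exp(−a(θ − b)))
Exponent: 1.2 × (-0.3 − 1.13) = -1.7160
1/(1 + e^{1.7160}) = 0.1524
P = 0.09 + 0.91 × 0.1524 = 0.2287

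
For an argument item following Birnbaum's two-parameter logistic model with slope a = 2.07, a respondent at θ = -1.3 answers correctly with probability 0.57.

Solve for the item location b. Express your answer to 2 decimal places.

P(θ) = 1 / (1 + exp(−a(θ − b)))
logit(0.57) = ln(0.57/0.43) = 0.2819
b = θ − logit/(a) = -1.3 − 0.2819/2.0700 = -1.4362

-1.44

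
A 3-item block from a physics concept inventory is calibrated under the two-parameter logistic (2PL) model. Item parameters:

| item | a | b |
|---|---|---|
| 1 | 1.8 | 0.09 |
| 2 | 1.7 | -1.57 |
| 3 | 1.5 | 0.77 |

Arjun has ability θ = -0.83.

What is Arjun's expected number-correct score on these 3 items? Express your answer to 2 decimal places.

P(θ) = 1 / (1 + exp(−a(θ − b)))
P_1 = 1/(1+e^{1.6560}) = 0.1603
P_2 = 1/(1+e^{-1.2580}) = 0.7787
P_3 = 1/(1+e^{2.4000}) = 0.0832
E[score] = 0.1603 + 0.7787 + 0.0832 = 1.0222

1.02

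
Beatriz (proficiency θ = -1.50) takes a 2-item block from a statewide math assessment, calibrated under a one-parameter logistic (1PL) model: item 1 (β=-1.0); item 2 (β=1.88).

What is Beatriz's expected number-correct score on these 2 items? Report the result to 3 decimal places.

P(θ) = 1 / (1 + exp(−(θ − β)))
P_1 = 1/(1+e^{0.5000}) = 0.3775
P_2 = 1/(1+e^{3.3800}) = 0.0329
E[score] = 0.3775 + 0.0329 = 0.4105

0.410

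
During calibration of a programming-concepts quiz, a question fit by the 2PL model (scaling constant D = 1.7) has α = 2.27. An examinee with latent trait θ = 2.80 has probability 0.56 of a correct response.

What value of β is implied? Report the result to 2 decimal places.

P(θ) = 1 / (1 + exp(−D·α(θ − β)))
logit(0.56) = ln(0.56/0.44) = 0.2412
β = θ − logit/(1.7·α) = 2.80 − 0.2412/3.8590 = 2.7375

2.74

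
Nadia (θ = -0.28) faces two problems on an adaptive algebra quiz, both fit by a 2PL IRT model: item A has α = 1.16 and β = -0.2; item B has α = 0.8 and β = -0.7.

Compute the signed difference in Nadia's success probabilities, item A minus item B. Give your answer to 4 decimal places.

-0.1064

P(θ) = 1 / (1 + exp(−α(θ − β)))
P_A = 0.4768
P_B = 0.5832
P_A − P_B = -0.1064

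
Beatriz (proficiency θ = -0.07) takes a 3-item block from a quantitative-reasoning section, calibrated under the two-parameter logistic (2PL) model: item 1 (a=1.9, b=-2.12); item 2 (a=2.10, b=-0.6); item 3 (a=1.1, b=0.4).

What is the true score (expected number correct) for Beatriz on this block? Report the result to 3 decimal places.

P(θ) = 1 / (1 + exp(−a(θ − b)))
P_1 = 1/(1+e^{-3.8950}) = 0.9801
P_2 = 1/(1+e^{-1.1130}) = 0.7527
P_3 = 1/(1+e^{0.5170}) = 0.3736
E[score] = 0.9801 + 0.7527 + 0.3736 = 2.1063

2.106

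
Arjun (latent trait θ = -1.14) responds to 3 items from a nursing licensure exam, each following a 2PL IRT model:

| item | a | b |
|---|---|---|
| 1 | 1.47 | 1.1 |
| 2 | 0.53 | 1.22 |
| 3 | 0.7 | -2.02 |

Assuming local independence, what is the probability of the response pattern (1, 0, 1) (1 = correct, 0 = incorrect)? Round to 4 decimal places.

P(θ) = 1 / (1 + exp(−a(θ − b)))
P_1 = 1/(1+e^{3.2928}) = 0.0358
P_2 = 1/(1+e^{1.2508}) = 0.2226
P_3 = 1/(1+e^{-0.6160}) = 0.6493
L = P_1 × (1−P_2) × P_3 = 0.0358 × 0.7774 × 0.6493 = 0.01808

0.0181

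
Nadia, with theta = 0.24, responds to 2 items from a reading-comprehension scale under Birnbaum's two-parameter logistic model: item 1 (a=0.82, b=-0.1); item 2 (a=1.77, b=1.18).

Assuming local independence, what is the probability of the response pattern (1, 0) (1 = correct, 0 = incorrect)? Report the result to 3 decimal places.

P(theta) = 1 / (1 + exp(−a(theta − b)))
P_1 = 1/(1+e^{-0.2788}) = 0.5693
P_2 = 1/(1+e^{1.6638}) = 0.1593
L = P_1 × (1−P_2) = 0.5693 × 0.8407 = 0.47860

0.479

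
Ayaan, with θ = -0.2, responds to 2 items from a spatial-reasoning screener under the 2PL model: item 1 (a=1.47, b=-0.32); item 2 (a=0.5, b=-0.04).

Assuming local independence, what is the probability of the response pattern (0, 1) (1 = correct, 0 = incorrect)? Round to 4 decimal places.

P(θ) = 1 / (1 + exp(−a(θ − b)))
P_1 = 1/(1+e^{-0.1764}) = 0.5440
P_2 = 1/(1+e^{0.0800}) = 0.4800
L = (1−P_1) × P_2 = 0.4560 × 0.4800 = 0.21889

0.2189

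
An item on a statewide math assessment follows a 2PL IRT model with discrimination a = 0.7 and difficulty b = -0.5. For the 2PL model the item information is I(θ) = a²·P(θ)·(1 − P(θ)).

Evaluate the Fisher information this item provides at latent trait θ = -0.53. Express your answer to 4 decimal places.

P = 1/(1+e^{0.0210}) = 0.4948
P(1−P) = 0.4948 × 0.5052 = 0.2500
I = a² × P(1−P) = 0.7² × 0.2500 = 0.12249

0.1225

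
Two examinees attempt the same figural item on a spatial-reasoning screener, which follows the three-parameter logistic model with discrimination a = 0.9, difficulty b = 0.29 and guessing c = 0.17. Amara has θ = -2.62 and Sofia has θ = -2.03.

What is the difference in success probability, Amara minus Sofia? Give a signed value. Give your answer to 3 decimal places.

-0.035

P(θ) = c + (1 − c) · 1 / (1 + exp(−a(θ − b)))
P(Amara) = 0.2264  [exponent -2.6190]
P(Sofia) = 0.2615  [exponent -2.0880]
Difference = 0.2264 − 0.2615 = -0.0351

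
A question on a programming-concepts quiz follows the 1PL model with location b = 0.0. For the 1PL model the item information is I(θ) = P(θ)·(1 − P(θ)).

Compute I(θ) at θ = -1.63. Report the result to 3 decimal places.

P = 1/(1+e^{1.6300}) = 0.1638
P(1−P) = 0.1638 × 0.8362 = 0.1370
I = P(1−P) = 0.13699

0.137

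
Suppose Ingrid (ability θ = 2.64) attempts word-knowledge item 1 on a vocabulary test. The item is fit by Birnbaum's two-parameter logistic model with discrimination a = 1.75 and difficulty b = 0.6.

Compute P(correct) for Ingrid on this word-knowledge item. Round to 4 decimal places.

P(θ) = 1 / (1 + exp(−a(θ − b)))
Exponent: 1.75 × (2.64 − 0.6) = 3.5700
1/(1 + e^{-3.5700}) = 0.9726

0.9726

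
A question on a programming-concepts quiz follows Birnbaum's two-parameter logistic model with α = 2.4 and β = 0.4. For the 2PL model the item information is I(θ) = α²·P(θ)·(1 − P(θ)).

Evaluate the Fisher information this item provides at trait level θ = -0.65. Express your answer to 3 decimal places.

P = 1/(1+e^{2.5200}) = 0.0745
P(1−P) = 0.0745 × 0.9255 = 0.0689
I = α² × P(1−P) = 2.4² × 0.0689 = 0.39699

0.397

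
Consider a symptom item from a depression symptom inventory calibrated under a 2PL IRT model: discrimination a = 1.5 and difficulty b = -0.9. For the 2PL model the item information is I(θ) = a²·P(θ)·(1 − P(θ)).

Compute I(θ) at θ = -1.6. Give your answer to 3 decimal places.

0.432

P = 1/(1+e^{1.0500}) = 0.2592
P(1−P) = 0.2592 × 0.7408 = 0.1920
I = a² × P(1−P) = 1.5² × 0.1920 = 0.43206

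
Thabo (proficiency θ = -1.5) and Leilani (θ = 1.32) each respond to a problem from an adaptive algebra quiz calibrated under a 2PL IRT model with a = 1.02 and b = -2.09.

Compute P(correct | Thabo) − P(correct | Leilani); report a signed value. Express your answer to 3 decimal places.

-0.324

P(θ) = 1 / (1 + exp(−a(θ − b)))
P(Thabo) = 0.6461  [exponent 0.6018]
P(Leilani) = 0.9701  [exponent 3.4782]
Difference = 0.6461 − 0.9701 = -0.3240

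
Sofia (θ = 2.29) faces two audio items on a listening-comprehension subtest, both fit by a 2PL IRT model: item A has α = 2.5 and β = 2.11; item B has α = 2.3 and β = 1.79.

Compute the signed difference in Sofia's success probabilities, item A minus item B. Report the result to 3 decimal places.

P(θ) = 1 / (1 + exp(−α(θ − β)))
P_A = 0.6106
P_B = 0.7595
P_A − P_B = -0.1489

-0.149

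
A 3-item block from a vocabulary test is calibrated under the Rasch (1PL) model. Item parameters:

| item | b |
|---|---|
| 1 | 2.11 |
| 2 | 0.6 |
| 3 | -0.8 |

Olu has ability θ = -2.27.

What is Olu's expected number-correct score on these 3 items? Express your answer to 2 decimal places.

0.25

P(θ) = 1 / (1 + exp(−(θ − b)))
P_1 = 1/(1+e^{4.3800}) = 0.0124
P_2 = 1/(1+e^{2.8700}) = 0.0537
P_3 = 1/(1+e^{1.4700}) = 0.1869
E[score] = 0.0124 + 0.0537 + 0.1869 = 0.2530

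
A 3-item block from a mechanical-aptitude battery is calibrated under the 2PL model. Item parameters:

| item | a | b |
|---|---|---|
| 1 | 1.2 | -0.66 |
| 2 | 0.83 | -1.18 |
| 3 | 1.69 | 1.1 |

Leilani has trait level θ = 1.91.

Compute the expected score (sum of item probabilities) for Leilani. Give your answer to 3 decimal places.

2.682

P(θ) = 1 / (1 + exp(−a(θ − b)))
P_1 = 1/(1+e^{-3.0840}) = 0.9562
P_2 = 1/(1+e^{-2.5647}) = 0.9286
P_3 = 1/(1+e^{-1.3689}) = 0.7972
E[score] = 0.9562 + 0.9286 + 0.7972 = 2.6820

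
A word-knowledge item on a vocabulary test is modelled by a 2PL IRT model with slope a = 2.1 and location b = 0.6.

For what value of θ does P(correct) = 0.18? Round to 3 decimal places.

P(θ) = 1 / (1 + exp(−a(θ − b)))
logit = ln(0.1800/0.8200) = -1.5163
θ = b + logit/(a) = 0.6 + (-1.5163)/2.1000 = -0.1221

-0.122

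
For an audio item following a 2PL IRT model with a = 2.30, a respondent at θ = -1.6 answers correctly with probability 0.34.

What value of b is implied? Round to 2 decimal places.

P(θ) = 1 / (1 + exp(−a(θ − b)))
logit(0.34) = ln(0.34/0.66) = -0.6633
b = θ − logit/(a) = -1.6 − (-0.6633)/2.3000 = -1.3116

-1.31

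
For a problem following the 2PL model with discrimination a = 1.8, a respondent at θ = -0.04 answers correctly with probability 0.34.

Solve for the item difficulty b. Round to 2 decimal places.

P(θ) = 1 / (1 + exp(−a(θ − b)))
logit(0.34) = ln(0.34/0.66) = -0.6633
b = θ − logit/(a) = -0.04 − (-0.6633)/1.8000 = 0.3285

0.33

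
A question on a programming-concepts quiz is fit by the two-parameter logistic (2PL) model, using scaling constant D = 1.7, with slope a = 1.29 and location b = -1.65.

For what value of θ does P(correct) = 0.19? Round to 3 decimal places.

-2.311

P(θ) = 1 / (1 + exp(−D·a(θ − b)))
logit = ln(0.1900/0.8100) = -1.4500
θ = b + logit/(1.7·a) = -1.65 + (-1.4500)/2.1930 = -2.3112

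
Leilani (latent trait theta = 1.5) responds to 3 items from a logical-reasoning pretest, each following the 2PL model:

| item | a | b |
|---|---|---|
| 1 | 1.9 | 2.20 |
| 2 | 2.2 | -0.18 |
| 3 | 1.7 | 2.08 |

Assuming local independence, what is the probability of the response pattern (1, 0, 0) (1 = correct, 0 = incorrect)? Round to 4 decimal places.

0.0037

P(theta) = 1 / (1 + exp(−a(theta − b)))
P_1 = 1/(1+e^{1.3300}) = 0.2092
P_2 = 1/(1+e^{-3.6960}) = 0.9758
P_3 = 1/(1+e^{0.9860}) = 0.2717
L = P_1 × (1−P_2) × (1−P_3) = 0.2092 × 0.0242 × 0.7283 = 0.00369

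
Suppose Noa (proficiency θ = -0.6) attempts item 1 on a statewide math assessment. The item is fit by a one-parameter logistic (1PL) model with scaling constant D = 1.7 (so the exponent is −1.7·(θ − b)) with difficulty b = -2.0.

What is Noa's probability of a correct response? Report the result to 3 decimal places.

0.915

P(θ) = 1 / (1 + exp(−D·(θ − b)))
Exponent: 1.7 × (-0.6 − (-2.0)) = 2.3800
1/(1 + e^{-2.3800}) = 0.9153
P = 0.9153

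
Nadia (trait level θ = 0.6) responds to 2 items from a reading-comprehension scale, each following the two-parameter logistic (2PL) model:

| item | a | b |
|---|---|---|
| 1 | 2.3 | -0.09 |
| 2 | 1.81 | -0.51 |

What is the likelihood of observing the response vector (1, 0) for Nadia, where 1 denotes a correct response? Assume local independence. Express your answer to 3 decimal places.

P(θ) = 1 / (1 + exp(−a(θ − b)))
P_1 = 1/(1+e^{-1.5870}) = 0.8302
P_2 = 1/(1+e^{-2.0091}) = 0.8817
L = P_1 × (1−P_2) = 0.8302 × 0.1183 = 0.09817

0.098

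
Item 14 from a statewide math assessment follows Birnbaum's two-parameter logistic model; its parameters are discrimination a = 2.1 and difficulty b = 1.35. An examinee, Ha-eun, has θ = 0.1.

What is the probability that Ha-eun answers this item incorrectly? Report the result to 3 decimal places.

0.932

P(θ) = 1 / (1 + exp(−a(θ − b)))
Exponent: 2.1 × (0.1 − 1.35) = -2.6250
1/(1 + e^{2.6250}) = 0.0675
P(incorrect) = 1 − 0.0675 = 0.9325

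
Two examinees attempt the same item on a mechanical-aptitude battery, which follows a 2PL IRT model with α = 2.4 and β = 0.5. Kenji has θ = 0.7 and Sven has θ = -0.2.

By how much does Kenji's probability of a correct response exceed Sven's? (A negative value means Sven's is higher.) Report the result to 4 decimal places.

0.4607

P(θ) = 1 / (1 + exp(−α(θ − β)))
P(Kenji) = 0.6177  [exponent 0.4800]
P(Sven) = 0.1571  [exponent -1.6800]
Difference = 0.6177 − 0.1571 = 0.4607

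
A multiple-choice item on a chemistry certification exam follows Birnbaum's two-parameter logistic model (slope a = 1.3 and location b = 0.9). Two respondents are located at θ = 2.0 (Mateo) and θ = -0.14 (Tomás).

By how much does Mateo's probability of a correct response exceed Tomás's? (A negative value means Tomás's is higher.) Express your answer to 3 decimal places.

0.601

P(θ) = 1 / (1 + exp(−a(θ − b)))
P(Mateo) = 0.8069  [exponent 1.4300]
P(Tomás) = 0.2055  [exponent -1.3520]
Difference = 0.8069 − 0.2055 = 0.6014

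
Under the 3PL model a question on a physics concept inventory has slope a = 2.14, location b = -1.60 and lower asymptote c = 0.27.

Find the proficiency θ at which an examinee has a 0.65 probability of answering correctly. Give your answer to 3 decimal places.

P(θ) = c + (1 − c) · 1 / (1 + exp(−a(θ − b)))
Remove guessing floor: (0.65 − 0.27)/(1 − 0.27) = 0.5205
logit = ln(0.5205/0.4795) = 0.0822
θ = b + logit/(a) = -1.60 + 0.0822/2.1400 = -1.5616

-1.562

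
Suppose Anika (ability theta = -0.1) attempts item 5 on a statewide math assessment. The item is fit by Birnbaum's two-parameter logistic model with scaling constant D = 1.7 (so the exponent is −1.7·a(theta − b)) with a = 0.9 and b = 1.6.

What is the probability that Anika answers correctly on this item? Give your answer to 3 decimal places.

P(theta) = 1 / (1 + exp(−D·a(theta − b)))
Exponent: 1.7 × 0.9 × (-0.1 − 1.6) = -2.6010
1/(1 + e^{2.6010}) = 0.0691
P = 0.0691

0.069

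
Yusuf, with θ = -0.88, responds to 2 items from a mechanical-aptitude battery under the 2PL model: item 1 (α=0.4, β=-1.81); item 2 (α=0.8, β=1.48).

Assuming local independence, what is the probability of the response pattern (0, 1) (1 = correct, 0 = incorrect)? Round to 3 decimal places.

P(θ) = 1 / (1 + exp(−α(θ − β)))
P_1 = 1/(1+e^{-0.3720}) = 0.5919
P_2 = 1/(1+e^{1.8880}) = 0.1315
L = (1−P_1) × P_2 = 0.4081 × 0.1315 = 0.05365

0.054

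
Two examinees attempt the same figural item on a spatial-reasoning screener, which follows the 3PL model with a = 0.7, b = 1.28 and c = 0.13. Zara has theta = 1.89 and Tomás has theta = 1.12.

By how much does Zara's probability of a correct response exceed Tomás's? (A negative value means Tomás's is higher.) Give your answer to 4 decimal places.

0.1158

P(theta) = c + (1 − c) · 1 / (1 + exp(−a(theta − b)))
P(Zara) = 0.6565  [exponent 0.4270]
P(Tomás) = 0.5407  [exponent -0.1120]
Difference = 0.6565 − 0.5407 = 0.1158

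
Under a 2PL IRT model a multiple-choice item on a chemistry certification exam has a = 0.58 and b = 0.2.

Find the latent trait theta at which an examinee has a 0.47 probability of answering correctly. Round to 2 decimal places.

-0.01

P(theta) = 1 / (1 + exp(−a(theta − b)))
logit = ln(0.4700/0.5300) = -0.1201
theta = b + logit/(a) = 0.2 + (-0.1201)/0.5800 = -0.0071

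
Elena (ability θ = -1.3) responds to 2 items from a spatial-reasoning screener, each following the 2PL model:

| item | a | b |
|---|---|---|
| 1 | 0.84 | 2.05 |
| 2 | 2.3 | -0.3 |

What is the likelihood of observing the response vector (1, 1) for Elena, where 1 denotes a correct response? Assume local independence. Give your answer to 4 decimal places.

0.0052

P(θ) = 1 / (1 + exp(−a(θ − b)))
P_1 = 1/(1+e^{2.8140}) = 0.0566
P_2 = 1/(1+e^{2.3000}) = 0.0911
L = P_1 × P_2 = 0.0566 × 0.0911 = 0.00516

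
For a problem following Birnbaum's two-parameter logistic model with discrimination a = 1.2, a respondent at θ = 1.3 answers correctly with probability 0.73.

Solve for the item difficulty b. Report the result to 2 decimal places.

P(θ) = 1 / (1 + exp(−a(θ − b)))
logit(0.73) = ln(0.73/0.27) = 0.9946
b = θ − logit/(a) = 1.3 − 0.9946/1.2000 = 0.4711

0.47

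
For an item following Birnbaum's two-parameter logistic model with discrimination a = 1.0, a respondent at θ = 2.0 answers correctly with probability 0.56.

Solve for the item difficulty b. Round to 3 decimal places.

P(θ) = 1 / (1 + exp(−a(θ − b)))
logit(0.56) = ln(0.56/0.44) = 0.2412
b = θ − logit/(a) = 2.0 − 0.2412/1.0000 = 1.7588

1.759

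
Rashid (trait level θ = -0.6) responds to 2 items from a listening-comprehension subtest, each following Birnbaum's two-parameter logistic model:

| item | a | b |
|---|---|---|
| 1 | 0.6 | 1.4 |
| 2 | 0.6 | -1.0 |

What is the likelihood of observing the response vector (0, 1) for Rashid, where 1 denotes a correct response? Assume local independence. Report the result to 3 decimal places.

0.430

P(θ) = 1 / (1 + exp(−a(θ − b)))
P_1 = 1/(1+e^{1.2000}) = 0.2315
P_2 = 1/(1+e^{-0.2400}) = 0.5597
L = (1−P_1) × P_2 = 0.7685 × 0.5597 = 0.43015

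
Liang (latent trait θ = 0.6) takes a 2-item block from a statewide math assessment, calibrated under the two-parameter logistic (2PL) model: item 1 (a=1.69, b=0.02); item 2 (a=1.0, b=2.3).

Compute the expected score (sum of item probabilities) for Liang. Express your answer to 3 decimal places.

P(θ) = 1 / (1 + exp(−a(θ − b)))
P_1 = 1/(1+e^{-0.9802}) = 0.7271
P_2 = 1/(1+e^{1.7000}) = 0.1545
E[score] = 0.7271 + 0.1545 = 0.8816

0.882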